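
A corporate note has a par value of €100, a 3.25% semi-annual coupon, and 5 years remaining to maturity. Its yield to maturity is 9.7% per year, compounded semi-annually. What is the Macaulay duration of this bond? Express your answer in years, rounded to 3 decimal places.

4.588 years

Periodic yield y = 0.0485. Discount each cash flow and weight by its period:
  t   CF        PV=CF/(1+0.0485)^t    t·PV
  1        1.625         1.5498         1.5498
  2        1.625         1.4781         2.9563
  3        1.625         1.4098         4.2293
  4        1.625         1.3446         5.3782
  5        1.625         1.2824         6.4118
  6        1.625         1.2230         7.3383
  7        1.625         1.1665         8.1653
  8        1.625         1.1125         8.9001
  9        1.625         1.0611         9.5495
  10     101.625        63.2872       632.8725
  Σ                     74.9150       687.3511
Price P = Σ PV = 74.9150.
Macaulay duration = Σ(t·PV) / P = 687.3511 / 74.9150 = 9.17508 half-year periods.
In years: 9.17508 / 2 = 4.58754 years.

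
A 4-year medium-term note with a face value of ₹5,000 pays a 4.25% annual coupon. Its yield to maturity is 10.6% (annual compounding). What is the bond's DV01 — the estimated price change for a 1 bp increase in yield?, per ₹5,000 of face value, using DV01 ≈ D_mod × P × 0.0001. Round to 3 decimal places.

Periodic yield y = 0.106.
  t   CF        PV=CF/(1+0.106)^t    t·PV
  1       212.50       192.1338       192.1338
  2       212.50       173.7195       347.4391
  3       212.50       157.0701       471.2103
  4     5,212.50     3,483.5782    13,934.3127
  Σ                  4,006.5016    14,945.0959
P = 4,006.5016; D_Mac = 3.73021 yrs; D_mod = 3.37270 yrs.
DV01 ≈ 3.37270 × 4,006.5016 × 0.0001 = 1.351274.

₹1.351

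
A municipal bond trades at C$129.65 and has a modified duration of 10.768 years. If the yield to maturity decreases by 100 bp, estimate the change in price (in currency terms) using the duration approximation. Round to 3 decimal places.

Duration approximation: ΔP/P ≈ -D_mod · Δy = -10.768 × (-0.01) = +0.107680.
ΔP ≈ 129.65 × (+0.107680) = +13.960712.

+C$13.961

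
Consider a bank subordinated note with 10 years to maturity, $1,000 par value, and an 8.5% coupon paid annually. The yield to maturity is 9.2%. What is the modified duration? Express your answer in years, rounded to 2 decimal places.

6.45 years

Periodic yield y = 0.092. First find Macaulay duration:
  t   CF        PV=CF/(1+0.092)^t    t·PV
  1        85.00        77.8388        77.8388
  2        85.00        71.2810       142.5620
  3        85.00        65.2756       195.8269
  4        85.00        59.7762       239.1048
  5        85.00        54.7401       273.7006
  6        85.00        50.1283       300.7699
  7        85.00        45.9050       321.3353
  8        85.00        42.0376       336.3007
  9        85.00        38.4960       346.4637
  10    1,085.00       449.9905     4,499.9051
  Σ                    955.4692     6,733.8078
P = 955.4692; Macaulay duration = 6,733.8078 / 955.4692 = 7.04765 years.
Modified duration = D_Mac / (1 + y) = 7.04765 / 1.092 = 6.45389 years.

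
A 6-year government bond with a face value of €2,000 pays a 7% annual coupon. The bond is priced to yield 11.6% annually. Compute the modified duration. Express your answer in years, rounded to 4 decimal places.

Periodic yield y = 0.116. First find Macaulay duration:
  t   CF        PV=CF/(1+0.116)^t    t·PV
  1       140.00       125.4480       125.4480
  2       140.00       112.4086       224.8173
  3       140.00       100.7246       302.1737
  4       140.00        90.2550       361.0200
  5       140.00        80.8737       404.3683
  6     2,140.00     1,107.7165     6,646.2987
  Σ                  1,617.4263     8,064.1260
P = 1,617.4263; Macaulay duration = 8,064.1260 / 1,617.4263 = 4.98578 years.
Modified duration = D_Mac / (1 + y) = 4.98578 / 1.116 = 4.46754 years.

4.4675 years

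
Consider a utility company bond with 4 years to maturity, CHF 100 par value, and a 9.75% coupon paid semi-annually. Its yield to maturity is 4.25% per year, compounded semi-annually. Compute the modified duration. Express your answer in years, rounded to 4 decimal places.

Periodic yield y = 0.02125. First find Macaulay duration:
  t   CF        PV=CF/(1+0.02125)^t    t·PV
  1        4.875         4.7736         4.7736
  2        4.875         4.6742         9.3485
  3        4.875         4.5770        13.7309
  4        4.875         4.4817        17.9269
  5        4.875         4.3885        21.9424
  6        4.875         4.2972        25.7830
  7        4.875         4.2078        29.4543
  8      104.875        88.6371       709.0966
  Σ                    120.0370       832.0562
P = 120.0370; Macaulay duration = 832.0562 / 120.0370 = 6.93167 half-year periods = 3.46583 years.
Modified duration = D_Mac / (1 + y) = 3.46583 / 1.02125 = 3.39372 years.

3.3937 years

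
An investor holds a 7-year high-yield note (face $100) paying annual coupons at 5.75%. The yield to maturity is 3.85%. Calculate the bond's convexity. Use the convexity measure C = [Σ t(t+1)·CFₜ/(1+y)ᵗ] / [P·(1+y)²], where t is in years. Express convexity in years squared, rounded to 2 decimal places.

42.30

With y = 0.0385:
  t   CF        PV=CF/(1+0.0385)^t    t·PV        t(t+1)·PV
  1         5.75         5.5368         5.5368          11.0737
  2         5.75         5.3316        10.6631          31.9894
  3         5.75         5.1339        15.4017          61.6069
  4         5.75         4.9436        19.7743          98.8717
  5         5.75         4.7603        23.8016         142.8093
  6         5.75         4.5838        27.5030         192.5210
  7       105.75        81.1774       568.2415       4,545.9316
  Σ                    111.4674       670.9220       5,084.8036
P = 111.4674.
Convexity = Σ t(t+1)·PV / [P·(1+y)²] = 5,084.8036 / (111.4674 × 1.078482) = 42.29737.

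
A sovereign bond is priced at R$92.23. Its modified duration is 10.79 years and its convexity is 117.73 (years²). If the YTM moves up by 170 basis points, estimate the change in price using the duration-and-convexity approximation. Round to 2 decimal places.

-R$15.35

Duration effect: -D_mod·Δy = -10.79 × (+0.017) = -0.183430
Convexity effect: ½·C·(Δy)² = 0.5 × 117.73 × (0.017)² = +0.017011985
ΔP/P ≈ -0.183430 + 0.017011985 = -0.166418015
ΔP ≈ 92.23 × (-0.166418015) = -15.34873352345.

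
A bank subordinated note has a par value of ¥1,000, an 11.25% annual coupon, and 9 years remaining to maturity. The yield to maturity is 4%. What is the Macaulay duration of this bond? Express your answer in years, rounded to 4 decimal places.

Periodic yield y = 0.04. Discount each cash flow and weight by its year:
  t   CF        PV=CF/(1+0.04)^t    t·PV
  1       112.50       108.1731       108.1731
  2       112.50       104.0126       208.0251
  3       112.50       100.0121       300.0363
  4       112.50        96.1655       384.6619
  5       112.50        92.4668       462.3340
  6       112.50        88.9104       533.4623
  7       112.50        85.4908       598.4353
  8       112.50        82.2026       657.6212
  9     1,112.50       781.6277     7,034.6497
  Σ                  1,539.0615    10,287.3988
Price P = Σ PV = 1,539.0615.
Macaulay duration = Σ(t·PV) / P = 10,287.3988 / 1,539.0615 = 6.68420 years.

6.6842 years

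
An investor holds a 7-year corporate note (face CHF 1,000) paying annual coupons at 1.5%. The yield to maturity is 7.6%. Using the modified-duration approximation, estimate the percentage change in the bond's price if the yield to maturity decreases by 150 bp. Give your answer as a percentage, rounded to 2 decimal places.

Periodic yield y = 0.076. Modified duration first:
  t   CF        PV=CF/(1+0.076)^t    t·PV
  1        15.00        13.9405        13.9405
  2        15.00        12.9559        25.9117
  3        15.00        12.0408        36.1223
  4        15.00        11.1903        44.7612
  5        15.00        10.3999        51.9996
  6        15.00         9.6654        57.9921
  7     1,015.00       607.8272     4,254.7905
  Σ                    678.0200     4,485.5181
P = 678.0200; D_Mac = 6.61561 yrs; D_mod = 6.61561/(1+0.076) = 6.14834 yrs.
ΔP/P ≈ -D_mod · Δy = -6.14834 × (-0.015) = +0.092225 = +9.2225%.

+9.22%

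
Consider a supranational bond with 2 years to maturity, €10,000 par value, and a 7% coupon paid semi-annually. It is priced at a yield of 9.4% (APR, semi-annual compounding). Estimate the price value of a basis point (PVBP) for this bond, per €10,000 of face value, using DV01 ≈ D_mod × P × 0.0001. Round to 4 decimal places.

€1.7354

Periodic yield y = 0.047.
  t   CF        PV=CF/(1+0.047)^t    t·PV
  1       350.00       334.2884       334.2884
  2       350.00       319.2822       638.5644
  3       350.00       304.9496       914.8487
  4    10,350.00     8,612.9837    34,451.9346
  Σ                  9,571.5038    36,339.6361
P = 9,571.5038; D_Mac = 3.79665 half-year periods = 1.89832 yrs; D_mod = 1.81311 yrs.
DV01 ≈ 1.81311 × 9,571.5038 × 0.0001 = 1.735417.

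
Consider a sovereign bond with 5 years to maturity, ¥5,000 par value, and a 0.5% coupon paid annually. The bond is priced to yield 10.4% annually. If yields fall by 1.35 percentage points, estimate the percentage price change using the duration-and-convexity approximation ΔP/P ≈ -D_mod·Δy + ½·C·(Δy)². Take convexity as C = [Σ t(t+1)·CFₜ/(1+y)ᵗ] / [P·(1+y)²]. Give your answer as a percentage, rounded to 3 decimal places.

With y = 0.104:
  t   CF        PV=CF/(1+0.104)^t    t·PV        t(t+1)·PV
  1        25.00        22.6449        22.6449          45.2899
  2        25.00        20.5117        41.0234         123.0703
  3        25.00        18.5794        55.7383         222.9534
  4        25.00        16.8292        67.3168         336.5842
  5     5,025.00     3,064.0137    15,320.0684      91,920.4102
  Σ                  3,142.5790    15,506.7919      92,648.3079
P = 3,142.5790; D_Mac = 4.93442 yrs; D_mod = 4.46958 yrs; C = 24.18873.
Duration effect: -4.46958 × (-0.0135) = +0.060339
Convexity effect: 0.5 × 24.18873 × (-0.0135)² = +0.0022042
ΔP/P ≈ +0.060339 + 0.0022042 = +0.062544 = +6.2544%.

+6.254%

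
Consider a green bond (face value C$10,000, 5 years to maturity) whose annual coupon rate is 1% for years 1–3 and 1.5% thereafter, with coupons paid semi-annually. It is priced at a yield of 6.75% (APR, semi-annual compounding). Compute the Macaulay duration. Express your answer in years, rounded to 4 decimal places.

4.8622 years

Periodic yield y = 0.03375. Discount each cash flow and weight by its period:
  t   CF        PV=CF/(1+0.03375)^t    t·PV
  1        50.00        48.3676        48.3676
  2        50.00        46.7885        93.5770
  3        50.00        45.2609       135.7828
  4        50.00        43.7832       175.1330
  5        50.00        42.3538       211.7690
  6        50.00        40.9710       245.8262
  7        75.00        59.4501       416.1507
  8        75.00        57.5092       460.0733
  9        75.00        55.6316       500.6844
  10   10,075.00     7,229.1932    72,291.9316
  Σ                  7,669.3091    74,579.2956
Price P = Σ PV = 7,669.3091.
Macaulay duration = Σ(t·PV) / P = 74,579.2956 / 7,669.3091 = 9.72438 half-year periods.
In years: 9.72438 / 2 = 4.86219 years.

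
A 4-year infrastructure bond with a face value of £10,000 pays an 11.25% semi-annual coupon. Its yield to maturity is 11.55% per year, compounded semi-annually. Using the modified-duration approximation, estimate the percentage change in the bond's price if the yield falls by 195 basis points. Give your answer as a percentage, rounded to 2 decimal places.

Periodic yield y = 0.05775. Modified duration first:
  t   CF        PV=CF/(1+0.05775)^t    t·PV
  1       562.50       531.7892       531.7892
  2       562.50       502.7551     1,005.5101
  3       562.50       475.3061     1,425.9184
  4       562.50       449.3558     1,797.4234
  5       562.50       424.8223     2,124.1117
  6       562.50       401.6283     2,409.7699
  7       562.50       379.7006     2,657.9042
  8    10,562.50     6,740.6604    53,925.2835
  Σ                  9,906.0179    65,877.7105
P = 9,906.0179; D_Mac = 6.65027 half-year periods = 3.32514 yrs; D_mod = 3.32514/(1+0.05775) = 3.14359 yrs.
ΔP/P ≈ -D_mod · Δy = -3.14359 × (-0.0195) = +0.061300 = +6.1300%.

+6.13%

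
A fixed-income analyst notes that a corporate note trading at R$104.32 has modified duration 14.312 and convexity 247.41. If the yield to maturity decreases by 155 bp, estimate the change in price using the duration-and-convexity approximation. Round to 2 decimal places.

Duration effect: -D_mod·Δy = -14.312 × (-0.0155) = +0.221836
Convexity effect: ½·C·(Δy)² = 0.5 × 247.41 × (-0.0155)² = +0.02972012625
ΔP/P ≈ +0.221836 + 0.02972012625 = +0.25155612625
ΔP ≈ 104.32 × (+0.25155612625) = +26.2423350904.

+R$26.24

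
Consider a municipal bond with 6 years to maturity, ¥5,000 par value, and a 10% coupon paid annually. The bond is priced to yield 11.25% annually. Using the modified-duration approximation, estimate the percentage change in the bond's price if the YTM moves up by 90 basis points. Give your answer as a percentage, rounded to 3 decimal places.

Periodic yield y = 0.1125. Modified duration first:
  t   CF        PV=CF/(1+0.1125)^t    t·PV
  1       500.00       449.4382       449.4382
  2       500.00       403.9894       807.9788
  3       500.00       363.1365     1,089.4096
  4       500.00       326.4149     1,305.6595
  5       500.00       293.4066     1,467.0331
  6     5,500.00     2,901.0991    17,406.5949
  Σ                  4,737.4848    22,526.1140
P = 4,737.4848; D_Mac = 4.75487 yrs; D_mod = 4.75487/(1+0.1125) = 4.27404 yrs.
ΔP/P ≈ -D_mod · Δy = -4.27404 × (+0.009) = -0.038466 = -3.8466%.

-3.847%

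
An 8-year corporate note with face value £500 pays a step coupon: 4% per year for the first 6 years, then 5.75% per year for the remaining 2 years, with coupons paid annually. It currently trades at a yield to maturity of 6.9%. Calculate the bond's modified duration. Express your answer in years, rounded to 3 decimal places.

Periodic yield y = 0.069. First find Macaulay duration:
  t   CF        PV=CF/(1+0.069)^t    t·PV
  1        20.00        18.7091        18.7091
  2        20.00        17.5015        35.0029
  3        20.00        16.3718        49.1155
  4        20.00        15.3151        61.2603
  5        20.00        14.3265        71.6327
  6        20.00        13.4018        80.4109
  7        28.75        18.0216       126.1514
  8       528.75       310.0479     2,480.3829
  Σ                    423.6953     2,922.6657
P = 423.6953; Macaulay duration = 2,922.6657 / 423.6953 = 6.89804 years.
Modified duration = D_Mac / (1 + y) = 6.89804 / 1.069 = 6.45279 years.

6.453 years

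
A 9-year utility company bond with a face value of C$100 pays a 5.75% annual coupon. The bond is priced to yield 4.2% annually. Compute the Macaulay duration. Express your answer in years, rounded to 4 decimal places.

Periodic yield y = 0.042. Discount each cash flow and weight by its year:
  t   CF        PV=CF/(1+0.042)^t    t·PV
  1         5.75         5.5182         5.5182
  2         5.75         5.2958        10.5916
  3         5.75         5.0824        15.2471
  4         5.75         4.8775        19.5100
  5         5.75         4.6809        23.4045
  6         5.75         4.4922        26.9534
  7         5.75         4.3112        30.1781
  8         5.75         4.1374        33.0991
  9       105.75        73.0249       657.2240
  Σ                    111.4204       821.7259
Price P = Σ PV = 111.4204.
Macaulay duration = Σ(t·PV) / P = 821.7259 / 111.4204 = 7.37500 years.

7.3750 years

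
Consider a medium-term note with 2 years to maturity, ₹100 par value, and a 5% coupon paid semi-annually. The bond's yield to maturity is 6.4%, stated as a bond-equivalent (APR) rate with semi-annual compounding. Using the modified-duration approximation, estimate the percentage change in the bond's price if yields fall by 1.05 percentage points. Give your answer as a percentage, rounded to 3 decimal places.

+1.961%

Periodic yield y = 0.032. Modified duration first:
  t   CF        PV=CF/(1+0.032)^t    t·PV
  1         2.50         2.4225         2.4225
  2         2.50         2.3474         4.6947
  3         2.50         2.2746         6.8237
  4       102.50        90.3660       361.4640
  Σ                     97.4104       375.4050
P = 97.4104; D_Mac = 3.85385 half-year periods = 1.92692 yrs; D_mod = 1.92692/(1+0.032) = 1.86717 yrs.
ΔP/P ≈ -D_mod · Δy = -1.86717 × (-0.0105) = +0.019605 = +1.9605%.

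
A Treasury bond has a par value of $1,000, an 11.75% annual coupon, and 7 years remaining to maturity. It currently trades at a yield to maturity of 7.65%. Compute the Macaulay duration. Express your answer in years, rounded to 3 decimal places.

5.323 years

Periodic yield y = 0.0765. Discount each cash flow and weight by its year:
  t   CF        PV=CF/(1+0.0765)^t    t·PV
  1       117.50       109.1500       109.1500
  2       117.50       101.3934       202.7869
  3       117.50        94.1880       282.5641
  4       117.50        87.4947       349.9788
  5       117.50        81.2770       406.3850
  6       117.50        75.5012       453.0070
  7     1,117.50       667.0360     4,669.2522
  Σ                  1,216.0404     6,473.1240
Price P = Σ PV = 1,216.0404.
Macaulay duration = Σ(t·PV) / P = 6,473.1240 / 1,216.0404 = 5.32312 years.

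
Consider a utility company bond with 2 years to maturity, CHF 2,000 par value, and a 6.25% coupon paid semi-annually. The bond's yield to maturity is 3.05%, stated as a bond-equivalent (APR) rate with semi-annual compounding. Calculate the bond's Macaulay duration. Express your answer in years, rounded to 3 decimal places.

Periodic yield y = 0.01525. Discount each cash flow and weight by its period:
  t   CF        PV=CF/(1+0.01525)^t    t·PV
  1        62.50        61.5612        61.5612
  2        62.50        60.6365       121.2730
  3        62.50        59.7257       179.1770
  4     2,062.50     1,941.3416     7,765.3665
  Σ                  2,123.2650     8,127.3776
Price P = Σ PV = 2,123.2650.
Macaulay duration = Σ(t·PV) / P = 8,127.3776 / 2,123.2650 = 3.82777 half-year periods.
In years: 3.82777 / 2 = 1.91389 years.

1.914 years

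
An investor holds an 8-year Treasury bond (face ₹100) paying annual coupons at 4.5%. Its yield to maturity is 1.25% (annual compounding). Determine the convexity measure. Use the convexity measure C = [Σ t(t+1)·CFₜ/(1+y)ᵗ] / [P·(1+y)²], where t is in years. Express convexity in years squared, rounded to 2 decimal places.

58.86

With y = 0.0125:
  t   CF        PV=CF/(1+0.0125)^t    t·PV        t(t+1)·PV
  1         4.50         4.4444         4.4444           8.8889
  2         4.50         4.3896         8.7791          26.3374
  3         4.50         4.3354        13.0061          52.0246
  4         4.50         4.2819        17.1274          85.6372
  5         4.50         4.2290        21.1450         126.8699
  6         4.50         4.1768        25.0607         175.4251
  7         4.50         4.1252        28.8766         231.0124
  8       104.50        94.6141       756.9131       6,812.2179
  Σ                    124.5964       875.3525       7,518.4134
P = 124.5964.
Convexity = Σ t(t+1)·PV / [P·(1+y)²] = 7,518.4134 / (124.5964 × 1.025156) = 58.86141.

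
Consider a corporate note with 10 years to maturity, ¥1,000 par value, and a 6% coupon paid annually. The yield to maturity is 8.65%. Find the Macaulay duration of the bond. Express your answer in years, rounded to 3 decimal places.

7.553 years

Periodic yield y = 0.0865. Discount each cash flow and weight by its year:
  t   CF        PV=CF/(1+0.0865)^t    t·PV
  1        60.00        55.2232        55.2232
  2        60.00        50.8267       101.6534
  3        60.00        46.7802       140.3406
  4        60.00        43.0559       172.2235
  5        60.00        39.6280       198.1402
  6        60.00        36.4731       218.8387
  7        60.00        33.5694       234.9856
  8        60.00        30.8968       247.1743
  9        60.00        28.4370       255.9329
  10    1,060.00       462.3901     4,623.9013
  Σ                    827.2804     6,248.4137
Price P = Σ PV = 827.2804.
Macaulay duration = Σ(t·PV) / P = 6,248.4137 / 827.2804 = 7.55296 years.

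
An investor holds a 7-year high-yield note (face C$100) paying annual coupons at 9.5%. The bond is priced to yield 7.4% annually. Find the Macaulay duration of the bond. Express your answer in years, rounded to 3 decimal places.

5.508 years

Periodic yield y = 0.074. Discount each cash flow and weight by its year:
  t   CF        PV=CF/(1+0.074)^t    t·PV
  1         9.50         8.8454         8.8454
  2         9.50         8.2360        16.4720
  3         9.50         7.6685        23.0055
  4         9.50         7.1401        28.5605
  5         9.50         6.6482        33.2409
  6         9.50         6.1901        37.1406
  7       109.50        66.4330       465.0313
  Σ                    111.1614       612.2962
Price P = Σ PV = 111.1614.
Macaulay duration = Σ(t·PV) / P = 612.2962 / 111.1614 = 5.50817 years.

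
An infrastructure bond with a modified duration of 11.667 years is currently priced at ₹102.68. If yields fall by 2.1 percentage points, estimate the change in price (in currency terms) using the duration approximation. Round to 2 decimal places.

+₹25.16

Duration approximation: ΔP/P ≈ -D_mod · Δy = -11.667 × (-0.021) = +0.245007.
ΔP ≈ 102.68 × (+0.245007) = +25.15731876.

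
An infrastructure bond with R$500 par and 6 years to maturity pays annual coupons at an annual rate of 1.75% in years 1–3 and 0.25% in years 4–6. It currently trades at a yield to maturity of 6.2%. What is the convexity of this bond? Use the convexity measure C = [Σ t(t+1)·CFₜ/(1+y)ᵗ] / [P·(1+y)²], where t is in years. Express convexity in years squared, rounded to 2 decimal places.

With y = 0.062:
  t   CF        PV=CF/(1+0.062)^t    t·PV        t(t+1)·PV
  1         8.75         8.2392         8.2392          16.4783
  2         8.75         7.7582        15.5163          46.5490
  3         8.75         7.3052        21.9157          87.6629
  4         1.25         0.9827         3.9307          19.6536
  5         1.25         0.9253         4.6266          27.7593
  6       501.25       349.3874     2,096.3246      14,674.2724
  Σ                    374.5980     2,150.5531      14,872.3755
P = 374.5980.
Convexity = Σ t(t+1)·PV / [P·(1+y)²] = 14,872.3755 / (374.5980 × 1.127844) = 35.20188.

35.20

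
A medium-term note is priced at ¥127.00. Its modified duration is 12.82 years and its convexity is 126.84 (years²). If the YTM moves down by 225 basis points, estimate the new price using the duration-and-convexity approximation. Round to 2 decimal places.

¥167.71

Duration effect: -D_mod·Δy = -12.82 × (-0.0225) = +0.288450
Convexity effect: ½·C·(Δy)² = 0.5 × 126.84 × (-0.0225)² = +0.032106375
ΔP/P ≈ +0.288450 + 0.032106375 = +0.320556375
New price ≈ 127.00 × (1 + 0.320556375) = 167.710659625.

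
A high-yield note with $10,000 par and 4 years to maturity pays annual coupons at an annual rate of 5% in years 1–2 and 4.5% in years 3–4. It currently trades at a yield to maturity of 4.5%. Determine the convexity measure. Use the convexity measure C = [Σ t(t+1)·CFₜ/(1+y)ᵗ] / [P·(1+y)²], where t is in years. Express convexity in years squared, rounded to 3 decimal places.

16.665

With y = 0.045:
  t   CF        PV=CF/(1+0.045)^t    t·PV        t(t+1)·PV
  1       500.00       478.4689       478.4689         956.9378
  2       500.00       457.8650       915.7300       2,747.1899
  3       450.00       394.3335     1,183.0004       4,732.0017
  4    10,450.00     8,762.9660    35,051.8642     175,259.3208
  Σ                 10,093.6334    37,629.0634     183,695.4501
P = 10,093.6334.
Convexity = Σ t(t+1)·PV / [P·(1+y)²] = 183,695.4501 / (10,093.6334 × 1.092025) = 16.66550.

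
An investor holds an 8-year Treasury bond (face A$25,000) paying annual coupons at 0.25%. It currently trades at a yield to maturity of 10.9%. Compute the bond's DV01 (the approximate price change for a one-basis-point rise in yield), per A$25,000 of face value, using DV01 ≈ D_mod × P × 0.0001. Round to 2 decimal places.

A$8.00

Periodic yield y = 0.109.
  t   CF        PV=CF/(1+0.109)^t    t·PV
  1        62.50        56.3571        56.3571
  2        62.50        50.8179       101.6358
  3        62.50        45.8232       137.4696
  4        62.50        41.3194       165.2775
  5        62.50        37.2582       186.2912
  6        62.50        33.5962       201.5775
  7        62.50        30.2942       212.0593
  8    25,062.50    10,953.9819    87,631.8556
  Σ                 11,249.4482    88,692.5235
P = 11,249.4482; D_Mac = 7.88417 yrs; D_mod = 7.10926 yrs.
DV01 ≈ 7.10926 × 11,249.4482 × 0.0001 = 7.997522.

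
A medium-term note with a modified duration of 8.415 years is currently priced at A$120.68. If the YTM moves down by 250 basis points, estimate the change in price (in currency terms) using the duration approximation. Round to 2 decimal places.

Duration approximation: ΔP/P ≈ -D_mod · Δy = -8.415 × (-0.025) = +0.210375.
ΔP ≈ 120.68 × (+0.210375) = +25.388055.

+A$25.39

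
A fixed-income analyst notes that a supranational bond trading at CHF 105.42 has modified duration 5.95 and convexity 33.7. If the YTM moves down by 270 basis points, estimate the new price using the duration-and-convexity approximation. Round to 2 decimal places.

CHF 123.65

Duration effect: -D_mod·Δy = -5.95 × (-0.027) = +0.160650
Convexity effect: ½·C·(Δy)² = 0.5 × 33.7 × (-0.027)² = +0.01228365
ΔP/P ≈ +0.160650 + 0.01228365 = +0.17293365
New price ≈ 105.42 × (1 + 0.17293365) = 123.650665383.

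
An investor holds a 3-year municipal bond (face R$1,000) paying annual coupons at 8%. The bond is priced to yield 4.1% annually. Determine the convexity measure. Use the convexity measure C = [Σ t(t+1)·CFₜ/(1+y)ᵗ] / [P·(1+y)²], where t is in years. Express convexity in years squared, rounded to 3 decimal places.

With y = 0.041:
  t   CF        PV=CF/(1+0.041)^t    t·PV        t(t+1)·PV
  1        80.00        76.8492        76.8492         153.6984
  2        80.00        73.8225       147.6449         442.9348
  3     1,080.00       957.3518     2,872.0555      11,488.2218
  Σ                  1,108.0235     3,096.5496      12,084.8550
P = 1,108.0235.
Convexity = Σ t(t+1)·PV / [P·(1+y)²] = 12,084.8550 / (1,108.0235 × 1.083681) = 10.06447.

10.064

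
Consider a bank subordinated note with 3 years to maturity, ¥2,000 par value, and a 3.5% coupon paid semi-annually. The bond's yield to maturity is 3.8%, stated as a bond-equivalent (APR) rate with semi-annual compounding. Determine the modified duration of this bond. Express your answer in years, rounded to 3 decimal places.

2.820 years

Periodic yield y = 0.019. First find Macaulay duration:
  t   CF        PV=CF/(1+0.019)^t    t·PV
  1        35.00        34.3474        34.3474
  2        35.00        33.7070        67.4139
  3        35.00        33.0785        99.2354
  4        35.00        32.4617       129.8468
  5        35.00        31.8564       159.2822
  6     2,035.00     1,817.6879    10,906.1272
  Σ                  1,983.1388    11,396.2530
P = 1,983.1388; Macaulay duration = 11,396.2530 / 1,983.1388 = 5.74657 half-year periods = 2.87329 years.
Modified duration = D_Mac / (1 + y) = 2.87329 / 1.019 = 2.81971 years.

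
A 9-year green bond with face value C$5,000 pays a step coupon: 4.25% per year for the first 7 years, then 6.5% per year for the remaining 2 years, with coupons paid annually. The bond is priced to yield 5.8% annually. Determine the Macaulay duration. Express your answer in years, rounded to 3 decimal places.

7.600 years

Periodic yield y = 0.058. Discount each cash flow and weight by its year:
  t   CF        PV=CF/(1+0.058)^t    t·PV
  1       212.50       200.8507       200.8507
  2       212.50       189.8399       379.6799
  3       212.50       179.4328       538.2985
  4       212.50       169.5963       678.3850
  5       212.50       160.2989       801.4946
  6       212.50       151.5113       909.0676
  7       212.50       143.2054     1,002.4375
  8       325.00       207.0132     1,656.1055
  9     5,325.00     3,205.8899    28,853.0091
  Σ                  4,607.6383    35,019.3284
Price P = Σ PV = 4,607.6383.
Macaulay duration = Σ(t·PV) / P = 35,019.3284 / 4,607.6383 = 7.60028 years.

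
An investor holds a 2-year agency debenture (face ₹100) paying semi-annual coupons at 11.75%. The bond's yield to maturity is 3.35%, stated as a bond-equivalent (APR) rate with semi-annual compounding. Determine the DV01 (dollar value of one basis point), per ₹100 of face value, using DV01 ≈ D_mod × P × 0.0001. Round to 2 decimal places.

₹0.02

Periodic yield y = 0.01675.
  t   CF        PV=CF/(1+0.01675)^t    t·PV
  1        5.875         5.7782         5.7782
  2        5.875         5.6830        11.3660
  3        5.875         5.5894        16.7682
  4      105.875        99.0688       396.2750
  Σ                    116.1194       430.1875
P = 116.1194; D_Mac = 3.70470 half-year periods = 1.85235 yrs; D_mod = 1.82183 yrs.
DV01 ≈ 1.82183 × 116.1194 × 0.0001 = 0.021155.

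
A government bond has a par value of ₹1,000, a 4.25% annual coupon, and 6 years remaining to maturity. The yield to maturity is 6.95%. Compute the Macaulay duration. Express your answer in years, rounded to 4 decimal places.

5.3722 years

Periodic yield y = 0.0695. Discount each cash flow and weight by its year:
  t   CF        PV=CF/(1+0.0695)^t    t·PV
  1        42.50        39.7382        39.7382
  2        42.50        37.1559        74.3117
  3        42.50        34.7413       104.2240
  4        42.50        32.4837       129.9349
  5        42.50        30.3728       151.8641
  6     1,042.50       696.6126     4,179.6756
  Σ                    871.1045     4,679.7485
Price P = Σ PV = 871.1045.
Macaulay duration = Σ(t·PV) / P = 4,679.7485 / 871.1045 = 5.37220 years.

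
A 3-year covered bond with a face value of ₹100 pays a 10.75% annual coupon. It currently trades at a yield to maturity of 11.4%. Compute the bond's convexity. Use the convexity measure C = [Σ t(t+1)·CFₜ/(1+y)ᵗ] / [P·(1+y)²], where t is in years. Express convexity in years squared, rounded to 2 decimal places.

With y = 0.114:
  t   CF        PV=CF/(1+0.114)^t    t·PV        t(t+1)·PV
  1        10.75         9.6499         9.6499          19.2998
  2        10.75         8.6624        17.3248          51.9744
  3       110.75        80.1103       240.3308         961.3232
  Σ                     98.4226       267.3055       1,032.5974
P = 98.4226.
Convexity = Σ t(t+1)·PV / [P·(1+y)²] = 1,032.5974 / (98.4226 × 1.240996) = 8.45407.

8.45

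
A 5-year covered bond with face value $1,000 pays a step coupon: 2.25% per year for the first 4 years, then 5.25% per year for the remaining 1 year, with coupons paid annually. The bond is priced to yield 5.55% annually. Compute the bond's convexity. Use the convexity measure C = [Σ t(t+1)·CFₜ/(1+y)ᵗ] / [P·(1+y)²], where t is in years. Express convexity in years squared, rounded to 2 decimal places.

25.29

With y = 0.0555:
  t   CF        PV=CF/(1+0.0555)^t    t·PV        t(t+1)·PV
  1        22.50        21.3169        21.3169          42.6338
  2        22.50        20.1960        40.3921         121.1762
  3        22.50        19.1341        57.4023         229.6091
  4        22.50        18.1280        72.5119         362.5597
  5     1,052.50       803.3983     4,016.9916      24,101.9494
  Σ                    882.1733     4,208.6148      24,857.9283
P = 882.1733.
Convexity = Σ t(t+1)·PV / [P·(1+y)²] = 24,857.9283 / (882.1733 × 1.114080) = 25.29266.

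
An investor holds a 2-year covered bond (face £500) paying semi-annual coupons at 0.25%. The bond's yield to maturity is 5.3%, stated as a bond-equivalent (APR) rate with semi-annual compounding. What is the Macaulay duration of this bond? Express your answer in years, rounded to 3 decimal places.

Periodic yield y = 0.0265. Discount each cash flow and weight by its period:
  t   CF        PV=CF/(1+0.0265)^t    t·PV
  1        0.625         0.6089         0.6089
  2        0.625         0.5931         1.1863
  3        0.625         0.5778         1.7335
  4      500.625       450.8963     1,803.5854
  Σ                    452.6762     1,807.1141
Price P = Σ PV = 452.6762.
Macaulay duration = Σ(t·PV) / P = 1,807.1141 / 452.6762 = 3.99207 half-year periods.
In years: 3.99207 / 2 = 1.99603 years.

1.996 years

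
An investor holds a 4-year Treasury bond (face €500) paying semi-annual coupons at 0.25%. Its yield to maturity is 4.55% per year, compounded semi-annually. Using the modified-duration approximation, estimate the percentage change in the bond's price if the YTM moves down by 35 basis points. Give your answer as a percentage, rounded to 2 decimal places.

+1.36%

Periodic yield y = 0.02275. Modified duration first:
  t   CF        PV=CF/(1+0.02275)^t    t·PV
  1        0.625         0.6111         0.6111
  2        0.625         0.5975         1.1950
  3        0.625         0.5842         1.7526
  4        0.625         0.5712         2.2849
  5        0.625         0.5585         2.7926
  6        0.625         0.5461         3.2765
  7        0.625         0.5339         3.7376
  8      500.625       418.1736     3,345.3889
  Σ                    422.1762     3,361.0392
P = 422.1762; D_Mac = 7.96122 half-year periods = 3.98061 yrs; D_mod = 3.98061/(1+0.02275) = 3.89207 yrs.
ΔP/P ≈ -D_mod · Δy = -3.89207 × (-0.0035) = +0.013622 = +1.3622%.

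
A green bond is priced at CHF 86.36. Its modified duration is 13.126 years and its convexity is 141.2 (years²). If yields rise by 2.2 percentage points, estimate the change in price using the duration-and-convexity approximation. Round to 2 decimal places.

Duration effect: -D_mod·Δy = -13.126 × (+0.022) = -0.288772
Convexity effect: ½·C·(Δy)² = 0.5 × 141.2 × (0.022)² = +0.0341704
ΔP/P ≈ -0.288772 + 0.0341704 = -0.2546016
ΔP ≈ 86.36 × (-0.2546016) = -21.987394176.

-CHF 21.99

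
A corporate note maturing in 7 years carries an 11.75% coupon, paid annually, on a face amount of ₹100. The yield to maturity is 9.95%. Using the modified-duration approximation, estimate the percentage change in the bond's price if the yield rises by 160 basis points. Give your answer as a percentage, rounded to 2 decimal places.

Periodic yield y = 0.0995. Modified duration first:
  t   CF        PV=CF/(1+0.0995)^t    t·PV
  1        11.75        10.6867        10.6867
  2        11.75         9.7196        19.4392
  3        11.75         8.8400        26.5200
  4        11.75         8.0400        32.1601
  5        11.75         7.3124        36.5621
  6        11.75         6.6507        39.9041
  7       111.75        57.5282       402.6975
  Σ                    108.7776       567.9697
P = 108.7776; D_Mac = 5.22138 yrs; D_mod = 5.22138/(1+0.0995) = 4.74887 yrs.
ΔP/P ≈ -D_mod · Δy = -4.74887 × (+0.016) = -0.075982 = -7.5982%.

-7.60%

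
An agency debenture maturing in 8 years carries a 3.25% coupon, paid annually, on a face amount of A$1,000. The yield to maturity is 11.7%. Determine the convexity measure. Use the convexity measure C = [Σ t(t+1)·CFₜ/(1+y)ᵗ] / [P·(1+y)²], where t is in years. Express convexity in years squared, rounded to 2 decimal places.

With y = 0.117:
  t   CF        PV=CF/(1+0.117)^t    t·PV        t(t+1)·PV
  1        32.50        29.0958        29.0958          58.1916
  2        32.50        26.0482        52.0963         156.2889
  3        32.50        23.3197        69.9592         279.8370
  4        32.50        20.8771        83.5085         417.5425
  5        32.50        18.6904        93.4518         560.7106
  6        32.50        16.7326       100.3958         702.7706
  7        32.50        14.9800       104.8598         838.8787
  8     1,032.50       426.0540     3,408.4322      30,675.8900
  Σ                    575.7978     3,941.7995      33,690.1099
P = 575.7978.
Convexity = Σ t(t+1)·PV / [P·(1+y)²] = 33,690.1099 / (575.7978 × 1.247689) = 46.89495.

46.89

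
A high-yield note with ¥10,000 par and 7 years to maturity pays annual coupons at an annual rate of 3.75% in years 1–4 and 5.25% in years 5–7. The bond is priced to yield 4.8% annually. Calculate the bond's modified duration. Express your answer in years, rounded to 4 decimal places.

Periodic yield y = 0.048. First find Macaulay duration:
  t   CF        PV=CF/(1+0.048)^t    t·PV
  1       375.00       357.8244       357.8244
  2       375.00       341.4355       682.8710
  3       375.00       325.7973       977.3918
  4       375.00       310.8752     1,243.5010
  5       525.00       415.2914     2,076.4568
  6       525.00       396.2704     2,377.6223
  7    10,525.00     7,580.4175    53,062.9226
  Σ                  9,727.9117    60,778.5898
P = 9,727.9117; Macaulay duration = 60,778.5898 / 9,727.9117 = 6.24786 years.
Modified duration = D_Mac / (1 + y) = 6.24786 / 1.048 = 5.96169 years.

5.9617 years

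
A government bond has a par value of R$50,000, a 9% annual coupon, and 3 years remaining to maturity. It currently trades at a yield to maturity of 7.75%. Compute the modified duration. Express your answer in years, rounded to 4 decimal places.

2.5644 years

Periodic yield y = 0.0775. First find Macaulay duration:
  t   CF        PV=CF/(1+0.0775)^t    t·PV
  1     4,500.00     4,176.3341     4,176.3341
  2     4,500.00     3,875.9481     7,751.8963
  3    54,500.00    43,565.6969   130,697.0907
  Σ                 51,617.9791   142,625.3211
P = 51,617.9791; Macaulay duration = 142,625.3211 / 51,617.9791 = 2.76309 years.
Modified duration = D_Mac / (1 + y) = 2.76309 / 1.0775 = 2.56436 years.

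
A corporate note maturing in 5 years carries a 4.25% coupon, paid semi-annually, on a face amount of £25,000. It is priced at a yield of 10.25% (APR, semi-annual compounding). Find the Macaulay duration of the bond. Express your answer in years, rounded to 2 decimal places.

4.48 years

Periodic yield y = 0.05125. Discount each cash flow and weight by its period:
  t   CF        PV=CF/(1+0.05125)^t    t·PV
  1       531.25       505.3508       505.3508
  2       531.25       480.7142       961.4283
  3       531.25       457.2786     1,371.8359
  4       531.25       434.9856     1,739.9425
  5       531.25       413.7794     2,068.8972
  6       531.25       393.6071     2,361.6424
  7       531.25       374.4181     2,620.9270
  8       531.25       356.1647     2,849.3176
  9       531.25       338.8011     3,049.2103
  10   25,531.25    15,488.5938   154,885.9380
  Σ                 19,243.6935   172,414.4899
Price P = Σ PV = 19,243.6935.
Macaulay duration = Σ(t·PV) / P = 172,414.4899 / 19,243.6935 = 8.95953 half-year periods.
In years: 8.95953 / 2 = 4.47977 years.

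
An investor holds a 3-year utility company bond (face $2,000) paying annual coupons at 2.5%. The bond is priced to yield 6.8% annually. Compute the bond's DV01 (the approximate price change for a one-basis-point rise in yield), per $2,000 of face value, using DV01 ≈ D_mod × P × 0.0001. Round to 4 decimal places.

Periodic yield y = 0.068.
  t   CF        PV=CF/(1+0.068)^t    t·PV
  1        50.00        46.8165        46.8165
  2        50.00        43.8357        87.6713
  3     2,050.00     1,682.8294     5,048.4883
  Σ                  1,773.4816     5,182.9761
P = 1,773.4816; D_Mac = 2.92249 yrs; D_mod = 2.73641 yrs.
DV01 ≈ 2.73641 × 1,773.4816 × 0.0001 = 0.485297.

$0.4853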